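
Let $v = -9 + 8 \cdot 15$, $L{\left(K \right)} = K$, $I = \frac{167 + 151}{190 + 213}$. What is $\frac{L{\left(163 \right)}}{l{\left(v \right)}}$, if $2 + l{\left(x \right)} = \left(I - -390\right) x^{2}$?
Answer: $\frac{65689}{1940408842} \approx 3.3853 \cdot 10^{-5}$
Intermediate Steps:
$I = \frac{318}{403} \approx 0.78908$
$v = 111$ ($v = -9 + 120 = 111$)
$l{\left(x \right)} = -2 + \frac{157488 x^{2}}{403}$ ($l{\left(x \right)} = -2 + \left(\frac{318}{403} - -390\right) x^{2} = -2 + \left(\frac{318}{403} + 390\right) x^{2} = -2 + \frac{157488 x^{2}}{403}$)
$\frac{L{\left(163 \right)}}{l{\left(v \right)}} = \frac{163}{-2 + \frac{157488 \cdot 111^{2}}{403}} = \frac{163}{-2 + \frac{157488}{403} \cdot 12321} = \frac{163}{-2 + \frac{1940409648}{403}} = \frac{163}{\frac{1940408842}{403}} = 163 \cdot \frac{403}{1940408842} = \frac{65689}{1940408842}$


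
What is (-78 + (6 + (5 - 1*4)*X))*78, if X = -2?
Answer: -5772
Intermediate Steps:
(-78 + (6 + (5 - 1*4)*X))*78 = (-78 + (6 + (5 - 1*4)*(-2)))*78 = (-78 + (6 + (5 - 4)*(-2)))*78 = (-78 + (6 + 1*(-2)))*78 = (-78 + (6 - 2))*78 = (-78 + 4)*78 = -74*78 = -5772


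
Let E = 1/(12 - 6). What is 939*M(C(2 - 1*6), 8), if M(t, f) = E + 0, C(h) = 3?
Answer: 313/2 ≈ 156.50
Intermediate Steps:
E = ⅙ (E = 1/6 = ⅙ ≈ 0.16667)
M(t, f) = ⅙ (M(t, f) = ⅙ + 0 = ⅙)
939*M(C(2 - 1*6), 8) = 939*(⅙) = 313/2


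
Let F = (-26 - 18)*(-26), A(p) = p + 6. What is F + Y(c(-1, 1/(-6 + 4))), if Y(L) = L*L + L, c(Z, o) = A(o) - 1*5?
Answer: 4579/4 ≈ 1144.8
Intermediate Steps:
A(p) = 6 + p
c(Z, o) = 1 + o (c(Z, o) = (6 + o) - 1*5 = (6 + o) - 5 = 1 + o)
F = 1144 (F = -44*(-26) = 1144)
Y(L) = L + L**2 (Y(L) = L**2 + L = L + L**2)
F + Y(c(-1, 1/(-6 + 4))) = 1144 + (1 + 1/(-6 + 4))*(1 + (1 + 1/(-6 + 4))) = 1144 + (1 + 1/(-2))*(1 + (1 + 1/(-2))) = 1144 + (1 - 1/2)*(1 + (1 - 1/2)) = 1144 + (1 + 1/2)/2 = 1144 + (1/2)*(3/2) = 1144 + 3/4 = 4579/4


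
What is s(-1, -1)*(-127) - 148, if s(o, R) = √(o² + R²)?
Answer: -148 - 127*√2 ≈ -327.60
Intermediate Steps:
s(o, R) = √(R² + o²)
s(-1, -1)*(-127) - 148 = √((-1)² + (-1)²)*(-127) - 148 = √(1 + 1)*(-127) - 148 = √2*(-127) - 148 = -127*√2 - 148 = -148 - 127*√2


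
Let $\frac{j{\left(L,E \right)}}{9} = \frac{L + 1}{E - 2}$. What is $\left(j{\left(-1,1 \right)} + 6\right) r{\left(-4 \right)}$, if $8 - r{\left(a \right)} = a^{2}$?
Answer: $-48$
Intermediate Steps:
$j{\left(L,E \right)} = \frac{9 \left(1 + L\right)}{-2 + E}$ ($j{\left(L,E \right)} = 9 \frac{L + 1}{E - 2} = 9 \frac{1 + L}{-2 + E} = \frac{9 \left(1 + L\right)}{-2 + E}$)
$r{\left(a \right)} = 8 - a^{2}$
$\left(j{\left(-1,1 \right)} + 6\right) r{\left(-4 \right)} = \left(\frac{9 \left(1 - 1\right)}{-2 + 1} + 6\right) \left(8 - \left(-4\right)^{2}\right) = \left(9 \frac{1}{-1} \cdot 0 + 6\right) \left(8 - 16\right) = \left(9 \left(-1\right) 0 + 6\right) \left(8 - 16\right) = \left(0 + 6\right) \left(-8\right) = 6 \left(-8\right) = -48$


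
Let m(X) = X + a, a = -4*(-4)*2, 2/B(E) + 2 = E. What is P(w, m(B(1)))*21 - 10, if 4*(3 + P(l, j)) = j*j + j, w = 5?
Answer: 9619/2 ≈ 4809.5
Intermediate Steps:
B(E) = 2/(-2 + E)
a = 32 (a = 16*2 = 32)
m(X) = 32 + X (m(X) = X + 32 = 32 + X)
P(l, j) = -3 + j/4 + j²/4 (P(l, j) = -3 + (j*j + j)/4 = -3 + (j² + j)/4 = -3 + (j + j²)/4 = -3 + (j/4 + j²/4) = -3 + j/4 + j²/4)
P(w, m(B(1)))*21 - 10 = (-3 + (32 + 2/(-2 + 1))/4 + (32 + 2/(-2 + 1))²/4)*21 - 10 = (-3 + (32 + 2/(-1))/4 + (32 + 2/(-1))²/4)*21 - 10 = (-3 + (32 + 2*(-1))/4 + (32 + 2*(-1))²/4)*21 - 10 = (-3 + (32 - 2)/4 + (32 - 2)²/4)*21 - 10 = (-3 + (¼)*30 + (¼)*30²)*21 - 10 = (-3 + 15/2 + (¼)*900)*21 - 10 = (-3 + 15/2 + 225)*21 - 10 = (459/2)*21 - 10 = 9639/2 - 10 = 9619/2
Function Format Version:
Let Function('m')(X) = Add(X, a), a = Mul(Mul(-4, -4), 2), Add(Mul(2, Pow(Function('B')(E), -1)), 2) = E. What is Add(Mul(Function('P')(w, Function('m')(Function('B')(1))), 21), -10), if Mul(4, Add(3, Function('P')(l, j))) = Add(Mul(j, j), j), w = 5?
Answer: Rational(9619, 2) ≈ 4809.5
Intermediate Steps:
Function('B')(E) = Mul(2, Pow(Add(-2, E), -1))
a = 32 (a = Mul(16, 2) = 32)
Function('m')(X) = Add(32, X) (Function('m')(X) = Add(X, 32) = Add(32, X))
Function('P')(l, j) = Add(-3, Mul(Rational(1, 4), j), Mul(Rational(1, 4), Pow(j, 2))) (Function('P')(l, j) = Add(-3, Mul(Rational(1, 4), Add(Mul(j, j), j))) = Add(-3, Mul(Rational(1, 4), Add(Pow(j, 2), j))) = Add(-3, Mul(Rational(1, 4), Add(j, Pow(j, 2)))) = Add(-3, Add(Mul(Rational(1, 4), j), Mul(Rational(1, 4), Pow(j, 2)))) = Add(-3, Mul(Rational(1, 4), j), Mul(Rational(1, 4), Pow(j, 2))))
Add(Mul(Function('P')(w, Function('m')(Function('B')(1))), 21), -10) = Add(Mul(Add(-3, Mul(Rational(1, 4), Add(32, Mul(2, Pow(Add(-2, 1), -1)))), Mul(Rational(1, 4), Pow(Add(32, Mul(2, Pow(Add(-2, 1), -1))), 2))), 21), -10) = Add(Mul(Add(-3, Mul(Rational(1, 4), Add(32, Mul(2, Pow(-1, -1)))), Mul(Rational(1, 4), Pow(Add(32, Mul(2, Pow(-1, -1))), 2))), 21), -10) = Add(Mul(Add(-3, Mul(Rational(1, 4), Add(32, Mul(2, -1))), Mul(Rational(1, 4), Pow(Add(32, Mul(2, -1)), 2))), 21), -10) = Add(Mul(Add(-3, Mul(Rational(1, 4), Add(32, -2)), Mul(Rational(1, 4), Pow(Add(32, -2), 2))), 21), -10) = Add(Mul(Add(-3, Mul(Rational(1, 4), 30), Mul(Rational(1, 4), Pow(30, 2))), 21), -10) = Add(Mul(Add(-3, Rational(15, 2), Mul(Rational(1, 4), 900)), 21), -10) = Add(Mul(Add(-3, Rational(15, 2), 225), 21), -10) = Add(Mul(Rational(459, 2), 21), -10) = Add(Rational(9639, 2), -10) = Rational(9619, 2)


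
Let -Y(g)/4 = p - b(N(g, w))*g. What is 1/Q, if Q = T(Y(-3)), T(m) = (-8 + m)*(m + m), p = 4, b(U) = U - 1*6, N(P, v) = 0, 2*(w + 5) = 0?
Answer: 1/5376 ≈ 0.00018601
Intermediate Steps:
w = -5 (w = -5 + (1/2)*0 = -5 + 0 = -5)
b(U) = -6 + U (b(U) = U - 6 = -6 + U)
Y(g) = -16 - 24*g (Y(g) = -4*(4 - (-6 + 0)*g) = -4*(4 - (-6)*g) = -4*(4 + 6*g) = -16 - 24*g)
T(m) = 2*m*(-8 + m) (T(m) = (-8 + m)*(2*m) = 2*m*(-8 + m))
Q = 5376 (Q = 2*(-16 - 24*(-3))*(-8 + (-16 - 24*(-3))) = 2*(-16 + 72)*(-8 + (-16 + 72)) = 2*56*(-8 + 56) = 2*56*48 = 5376)
1/Q = 1/5376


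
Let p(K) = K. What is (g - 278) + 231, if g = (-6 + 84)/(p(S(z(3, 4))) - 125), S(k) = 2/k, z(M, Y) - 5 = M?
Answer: -23765/499 ≈ -47.625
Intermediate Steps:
z(M, Y) = 5 + M
g = -312/499 (g = (-6 + 84)/(2/(5 + 3) - 125) = 78/(2/8 - 125) = 78/(2*(1/8) - 125) = 78/(1/4 - 125) = 78/(-499/4) = 78*(-4/499) = -312/499 ≈ -0.62525)
(g - 278) + 231 = (-312/499 - 278) + 231 = -139034/499 + 231 = -23765/499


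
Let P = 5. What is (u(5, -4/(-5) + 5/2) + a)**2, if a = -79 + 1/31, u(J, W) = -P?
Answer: 6775609/961 ≈ 7050.6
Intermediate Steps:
u(J, W) = -5 (u(J, W) = -1*5 = -5)
a = -2448/31 (a = -79 + 1/31 = -2448/31 ≈ -78.968)
(u(5, -4/(-5) + 5/2) + a)**2 = (-5 - 2448/31)**2 = (-2603/31)**2 = 6775609/961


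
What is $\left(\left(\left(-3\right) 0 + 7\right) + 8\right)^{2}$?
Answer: $225$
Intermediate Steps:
$\left(\left(\left(-3\right) 0 + 7\right) + 8\right)^{2} = \left(\left(0 + 7\right) + 8\right)^{2} = \left(7 + 8\right)^{2} = 15^{2} = 225$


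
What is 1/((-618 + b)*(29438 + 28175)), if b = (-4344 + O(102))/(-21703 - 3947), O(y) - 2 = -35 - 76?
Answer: -25650/913007441411 ≈ -2.8094e-8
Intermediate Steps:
O(y) = -109 (O(y) = 2 + (-35 - 76) = 2 - 111 = -109)
b = 4453/25650 (b = (-4344 - 109)/(-21703 - 3947) = -4453/(-25650) = -4453*(-1/25650) = 4453/25650 ≈ 0.17361)
1/((-618 + b)*(29438 + 28175)) = 1/((-618 + 4453/25650)*(29438 + 28175)) = 1/(-15847247/25650*57613) = 1/(-913007441411/25650) = -25650/913007441411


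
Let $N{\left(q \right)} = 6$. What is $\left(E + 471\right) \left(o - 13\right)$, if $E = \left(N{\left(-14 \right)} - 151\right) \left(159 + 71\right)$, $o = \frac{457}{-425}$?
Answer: $\frac{196682178}{425} \approx 4.6278 \cdot 10^{5}$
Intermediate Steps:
$o = - \frac{457}{425}$ ($o = 457 \left(- \frac{1}{425}\right) = - \frac{457}{425} \approx -1.0753$)
$E = -33350$ ($E = \left(6 - 151\right) \left(159 + 71\right) = \left(-145\right) 230 = -33350$)
$\left(E + 471\right) \left(o - 13\right) = \left(-33350 + 471\right) \left(- \frac{457}{425} - 13\right) = \left(-32879\right) \left(- \frac{5982}{425}\right) = \frac{196682178}{425}$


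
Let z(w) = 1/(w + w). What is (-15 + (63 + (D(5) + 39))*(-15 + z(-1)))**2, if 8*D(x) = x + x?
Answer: 167003929/64 ≈ 2.6094e+6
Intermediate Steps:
z(w) = 1/(2*w)
D(x) = x/4 (D(x) = (x + x)/8 = (2*x)/8 = x/4)
(-15 + (63 + (D(5) + 39))*(-15 + z(-1)))**2 = (-15 + (63 + ((1/4)*5 + 39))*(-15 + (1/2)/(-1)))**2 = (-15 + (63 + (5/4 + 39))*(-15 + (1/2)*(-1)))**2 = (-15 + (63 + 161/4)*(-15 - 1/2))**2 = (-15 + (413/4)*(-31/2))**2 = (-15 - 12803/8)**2 = (-12923/8)**2 = 167003929/64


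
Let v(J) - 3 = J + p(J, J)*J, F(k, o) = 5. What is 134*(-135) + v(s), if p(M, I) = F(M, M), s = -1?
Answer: -18093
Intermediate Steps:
p(M, I) = 5
v(J) = 3 + 6*J (v(J) = 3 + (J + 5*J) = 3 + 6*J)
134*(-135) + v(s) = 134*(-135) + (3 + 6*(-1)) = -18090 + (3 - 6) = -18090 - 3 = -18093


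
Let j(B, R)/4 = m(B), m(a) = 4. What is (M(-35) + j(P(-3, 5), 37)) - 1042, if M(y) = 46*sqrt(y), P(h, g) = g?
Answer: -1026 + 46*I*sqrt(35) ≈ -1026.0 + 272.14*I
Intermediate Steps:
j(B, R) = 16 (j(B, R) = 4*4 = 16)
(M(-35) + j(P(-3, 5), 37)) - 1042 = (46*sqrt(-35) + 16) - 1042 = (46*(I*sqrt(35)) + 16) - 1042 = (46*I*sqrt(35) + 16) - 1042 = (16 + 46*I*sqrt(35)) - 1042 = -1026 + 46*I*sqrt(35)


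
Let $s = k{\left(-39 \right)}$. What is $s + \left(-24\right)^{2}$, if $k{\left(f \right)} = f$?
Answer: $537$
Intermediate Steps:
$s = -39$
$s + \left(-24\right)^{2} = -39 + \left(-24\right)^{2} = -39 + 576 = 537$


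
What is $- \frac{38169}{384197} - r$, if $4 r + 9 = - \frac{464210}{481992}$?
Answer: $\frac{885689201297}{370359760848} \approx 2.3914$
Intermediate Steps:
$r = - \frac{2401069}{963984}$ ($r = - \frac{9}{4} + \frac{\left(-464210\right) \frac{1}{481992}}{4} = - \frac{9}{4} + \frac{1}{4} \left(- \frac{232105}{240996}\right) = - \frac{9}{4} - \frac{232105}{963984} = - \frac{2401069}{963984} \approx -2.4908$)
$- \frac{38169}{384197} - r = - \frac{38169}{384197} - - \frac{2401069}{963984} = \left(-38169\right) \frac{1}{384197} + \frac{2401069}{963984} = - \frac{38169}{384197} + \frac{2401069}{963984} = \frac{885689201297}{370359760848}$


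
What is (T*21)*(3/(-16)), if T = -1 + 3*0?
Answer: 63/16 ≈ 3.9375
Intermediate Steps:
T = -1 (T = -1 + 0 = -1)
(T*21)*(3/(-16)) = (-1*21)*(3/(-16)) = -63*(-1)/16 = -21*(-3/16) = 63/16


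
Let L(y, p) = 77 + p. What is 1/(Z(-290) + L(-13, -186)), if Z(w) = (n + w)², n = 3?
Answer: 1/82260 ≈ 1.2157e-5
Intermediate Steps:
Z(w) = (3 + w)²
1/(Z(-290) + L(-13, -186)) = 1/((3 - 290)² + (77 - 186)) = 1/((-287)² - 109) = 1/(82369 - 109) = 1/82260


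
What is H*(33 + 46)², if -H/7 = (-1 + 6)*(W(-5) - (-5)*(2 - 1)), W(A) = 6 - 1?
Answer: -2184350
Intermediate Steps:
W(A) = 5
H = -350 (H = -7*(-1 + 6)*(5 - (-5)*(2 - 1)) = -35*(5 - (-5)) = -35*(5 - 1*(-5)) = -35*(5 + 5) = -35*10 = -7*50 = -350)
H*(33 + 46)² = -350*(33 + 46)² = -350*79² = -350*6241 = -2184350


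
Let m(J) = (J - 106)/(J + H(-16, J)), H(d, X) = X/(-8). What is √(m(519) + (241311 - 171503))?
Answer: 2*√4700949414/519 ≈ 264.21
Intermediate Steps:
H(d, X) = -X/8 (H(d, X) = X*(-⅛) = -X/8)
m(J) = 8*(-106 + J)/(7*J) (m(J) = (J - 106)/(J - J/8) = (-106 + J)/((7*J/8)) = (-106 + J)*(8/(7*J)) = 8*(-106 + J)/(7*J))
√(m(519) + (241311 - 171503)) = √((8/7)*(-106 + 519)/519 + (241311 - 171503)) = √((8/7)*(1/519)*413 + 69808) = √(472/519 + 69808) = √(36230824/519) = 2*√4700949414/519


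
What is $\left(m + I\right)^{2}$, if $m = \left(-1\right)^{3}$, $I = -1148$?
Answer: $1320201$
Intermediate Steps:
$m = -1$
$\left(m + I\right)^{2} = \left(-1 - 1148\right)^{2} = \left(-1149\right)^{2} = 1320201$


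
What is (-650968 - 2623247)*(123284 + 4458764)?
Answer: -15002610292320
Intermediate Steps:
(-650968 - 2623247)*(123284 + 4458764) = -3274215*4582048 = -15002610292320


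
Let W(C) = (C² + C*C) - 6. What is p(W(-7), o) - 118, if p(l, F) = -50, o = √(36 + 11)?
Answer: -168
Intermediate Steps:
o = √47 ≈ 6.8557
W(C) = -6 + 2*C² (W(C) = (C² + C²) - 6 = 2*C² - 6 = -6 + 2*C²)
p(W(-7), o) - 118 = -50 - 118 = -168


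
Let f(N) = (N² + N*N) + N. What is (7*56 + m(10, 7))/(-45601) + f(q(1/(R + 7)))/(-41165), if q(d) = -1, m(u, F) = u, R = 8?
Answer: -16593931/1877165165 ≈ -0.0088399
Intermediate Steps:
f(N) = N + 2*N² (f(N) = (N² + N²) + N = 2*N² + N = N + 2*N²)
(7*56 + m(10, 7))/(-45601) + f(q(1/(R + 7)))/(-41165) = (7*56 + 10)/(-45601) - (1 + 2*(-1))/(-41165) = (392 + 10)*(-1/45601) - (1 - 2)*(-1/41165) = 402*(-1/45601) - 1*(-1)*(-1/41165) = -402/45601 + 1*(-1/41165) = -402/45601 - 1/41165 = -16593931/1877165165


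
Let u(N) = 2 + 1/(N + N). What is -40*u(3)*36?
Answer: -3120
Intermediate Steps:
u(N) = 2 + 1/(2*N)
-40*u(3)*36 = -40*(2 + (½)/3)*36 = -40*(2 + (½)*(⅓))*36 = -40*(2 + ⅙)*36 = -40*13/6*36 = -260/3*36 = -3120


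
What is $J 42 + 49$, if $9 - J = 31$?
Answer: $-875$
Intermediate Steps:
$J = -22$ ($J = 9 - 31 = -22$)
$J 42 + 49 = \left(-22\right) 42 + 49 = -924 + 49 = -875$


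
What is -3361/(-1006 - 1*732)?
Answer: 3361/1738 ≈ 1.9338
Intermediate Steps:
-3361/(-1006 - 1*732) = -3361/(-1006 - 732) = -3361/(1*(-1738)) = -3361/(-1738) = -3361*(-1/1738) = 3361/1738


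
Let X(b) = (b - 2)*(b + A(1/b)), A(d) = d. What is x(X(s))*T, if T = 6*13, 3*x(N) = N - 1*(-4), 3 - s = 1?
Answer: 104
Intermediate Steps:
s = 2 (s = 3 - 1*1 = 3 - 1 = 2)
X(b) = (-2 + b)*(b + 1/b) (X(b) = (b - 2)*(b + 1/b) = (-2 + b)*(b + 1/b))
x(N) = 4/3 + N/3 (x(N) = (N - 1*(-4))/3 = (N + 4)/3 = (4 + N)/3 = 4/3 + N/3)
T = 78
x(X(s))*T = (4/3 + (1 + 2**2 - 2*2 - 2/2)/3)*78 = (4/3 + (1 + 4 - 4 - 2*1/2)/3)*78 = (4/3 + (1 + 4 - 4 - 1)/3)*78 = (4/3 + (1/3)*0)*78 = (4/3 + 0)*78 = (4/3)*78 = 104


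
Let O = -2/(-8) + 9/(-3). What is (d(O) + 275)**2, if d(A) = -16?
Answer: 67081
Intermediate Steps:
O = -11/4 (O = -2*(-1/8) + 9*(-1/3) = 1/4 - 3 = -11/4 ≈ -2.7500)
(d(O) + 275)**2 = (-16 + 275)**2 = 259**2 = 67081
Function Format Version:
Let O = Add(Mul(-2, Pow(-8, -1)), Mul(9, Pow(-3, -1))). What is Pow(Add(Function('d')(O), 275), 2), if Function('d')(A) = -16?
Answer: 67081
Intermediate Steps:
O = Rational(-11, 4) (O = Add(Mul(-2, Rational(-1, 8)), Mul(9, Rational(-1, 3))) = Add(Rational(1, 4), -3) = Rational(-11, 4) ≈ -2.7500)
Pow(Add(Function('d')(O), 275), 2) = Pow(Add(-16, 275), 2) = Pow(259, 2) = 67081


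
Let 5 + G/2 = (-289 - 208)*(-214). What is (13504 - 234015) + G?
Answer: -7805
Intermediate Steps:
G = 212706 (G = -10 + 2*((-289 - 208)*(-214)) = -10 + 2*(-497*(-214)) = -10 + 2*106358 = -10 + 212716 = 212706)
(13504 - 234015) + G = (13504 - 234015) + 212706 = -220511 + 212706 = -7805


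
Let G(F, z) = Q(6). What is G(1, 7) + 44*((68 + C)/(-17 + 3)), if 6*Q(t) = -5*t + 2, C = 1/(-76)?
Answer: -174235/798 ≈ -218.34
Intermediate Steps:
C = -1/76 ≈ -0.013158
Q(t) = 1/3 - 5*t/6 (Q(t) = (-5*t + 2)/6 = (2 - 5*t)/6 = 1/3 - 5*t/6)
G(F, z) = -14/3 (G(F, z) = 1/3 - 5/6*6 = 1/3 - 5 = -14/3)
G(1, 7) + 44*((68 + C)/(-17 + 3)) = -14/3 + 44*((68 - 1/76)/(-17 + 3)) = -14/3 + 44*((5167/76)/(-14)) = -14/3 + 44*((5167/76)*(-1/14)) = -14/3 + 44*(-5167/1064) = -14/3 - 56837/266 = -174235/798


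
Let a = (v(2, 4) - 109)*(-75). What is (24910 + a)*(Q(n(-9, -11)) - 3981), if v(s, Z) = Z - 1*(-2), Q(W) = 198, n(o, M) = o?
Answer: -123458205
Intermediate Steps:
v(s, Z) = 2 + Z (v(s, Z) = Z + 2 = 2 + Z)
a = 7725 (a = ((2 + 4) - 109)*(-75) = (6 - 109)*(-75) = -103*(-75) = 7725)
(24910 + a)*(Q(n(-9, -11)) - 3981) = (24910 + 7725)*(198 - 3981) = 32635*(-3783) = -123458205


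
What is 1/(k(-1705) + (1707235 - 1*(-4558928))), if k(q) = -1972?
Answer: 1/6264191 ≈ 1.5964e-7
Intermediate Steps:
1/(k(-1705) + (1707235 - 1*(-4558928))) = 1/(-1972 + (1707235 - 1*(-4558928))) = 1/(-1972 + (1707235 + 4558928)) = 1/(-1972 + 6266163) = 1/6264191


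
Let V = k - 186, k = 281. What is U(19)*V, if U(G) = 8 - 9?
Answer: -95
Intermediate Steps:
U(G) = -1
V = 95 (V = 281 - 186 = 95)
U(19)*V = -1*95 = -95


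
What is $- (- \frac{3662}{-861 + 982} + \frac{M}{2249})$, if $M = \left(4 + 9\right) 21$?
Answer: $\frac{630985}{20933} \approx 30.143$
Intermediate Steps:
$M = 273$ ($M = 13 \cdot 21 = 273$)
$- (- \frac{3662}{-861 + 982} + \frac{M}{2249}) = - (- \frac{3662}{-861 + 982} + \frac{273}{2249}) = - (- \frac{3662}{121} + 273 \cdot \frac{1}{2249}) = - (\left(-3662\right) \frac{1}{121} + \frac{21}{173}) = - (- \frac{3662}{121} + \frac{21}{173}) = \left(-1\right) \left(- \frac{630985}{20933}\right) = \frac{630985}{20933}$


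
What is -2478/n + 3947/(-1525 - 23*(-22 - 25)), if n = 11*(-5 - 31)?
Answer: -4285/1628 ≈ -2.6321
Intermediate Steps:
n = -396 (n = 11*(-36) = -396)
-2478/n + 3947/(-1525 - 23*(-22 - 25)) = -2478/(-396) + 3947/(-1525 - 23*(-22 - 25)) = -2478*(-1/396) + 3947/(-1525 - 23*(-47)) = 413/66 + 3947/(-1525 + 1081) = 413/66 + 3947/(-444) = 413/66 + 3947*(-1/444) = 413/66 - 3947/444 = -4285/1628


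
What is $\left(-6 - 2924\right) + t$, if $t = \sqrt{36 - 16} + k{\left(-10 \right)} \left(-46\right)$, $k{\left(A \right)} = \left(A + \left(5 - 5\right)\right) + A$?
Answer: $-2010 + 2 \sqrt{5} \approx -2005.5$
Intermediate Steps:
$k{\left(A \right)} = 2 A$ ($k{\left(A \right)} = \left(A + 0\right) + A = A + A = 2 A$)
$t = 920 + 2 \sqrt{5}$ ($t = \sqrt{36 - 16} + 2 \left(-10\right) \left(-46\right) = \sqrt{20} - -920 = 2 \sqrt{5} + 920 = 920 + 2 \sqrt{5} \approx 924.47$)
$\left(-6 - 2924\right) + t = \left(-6 - 2924\right) + \left(920 + 2 \sqrt{5}\right) = -2930 + \left(920 + 2 \sqrt{5}\right) = -2010 + 2 \sqrt{5}$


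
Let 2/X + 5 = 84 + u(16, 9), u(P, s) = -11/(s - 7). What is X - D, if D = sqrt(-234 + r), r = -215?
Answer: 4/147 - I*sqrt(449) ≈ 0.027211 - 21.19*I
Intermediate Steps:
u(P, s) = -11/(-7 + s)
X = 4/147 (X = 2/(-5 + (84 - 11/(-7 + 9))) = 2/(-5 + (84 - 11/2)) = 2/(-5 + 157/2) = 2/(147/2) = 2*(2/147) = 4/147 ≈ 0.027211)
D = I*sqrt(449) (D = sqrt(-234 - 215) = sqrt(-449) = I*sqrt(449) ≈ 21.19*I)
X - D = 4/147 - I*sqrt(449)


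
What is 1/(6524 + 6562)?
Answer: 1/13086 ≈ 7.6418e-5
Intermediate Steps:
1/(6524 + 6562) = 1/13086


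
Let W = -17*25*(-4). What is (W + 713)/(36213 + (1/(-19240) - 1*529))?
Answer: 46426120/686560159 ≈ 0.067621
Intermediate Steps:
W = 1700 (W = -425*(-4) = 1700)
(W + 713)/(36213 + (1/(-19240) - 1*529)) = (1700 + 713)/(36213 + (1/(-19240) - 1*529)) = 2413/(36213 + (-1/19240 - 529)) = 2413/(36213 - 10177961/19240) = 2413/(686560159/19240) = 2413*(19240/686560159) = 46426120/686560159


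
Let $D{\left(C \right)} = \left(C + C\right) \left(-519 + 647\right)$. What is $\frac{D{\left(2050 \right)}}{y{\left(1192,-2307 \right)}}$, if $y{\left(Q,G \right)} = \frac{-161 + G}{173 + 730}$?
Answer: $- \frac{118473600}{617} \approx -1.9202 \cdot 10^{5}$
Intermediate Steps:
$y{\left(Q,G \right)} = - \frac{23}{129} + \frac{G}{903}$ ($y{\left(Q,G \right)} = \frac{-161 + G}{903} = \left(-161 + G\right) \frac{1}{903} = - \frac{23}{129} + \frac{G}{903}$)
$D{\left(C \right)} = 256 C$ ($D{\left(C \right)} = 2 C 128 = 256 C$)
$\frac{D{\left(2050 \right)}}{y{\left(1192,-2307 \right)}} = \frac{256 \cdot 2050}{- \frac{23}{129} + \frac{1}{903} \left(-2307\right)} = \frac{524800}{- \frac{23}{129} - \frac{769}{301}} = \frac{524800}{- \frac{2468}{903}} = 524800 \left(- \frac{903}{2468}\right) = - \frac{118473600}{617}$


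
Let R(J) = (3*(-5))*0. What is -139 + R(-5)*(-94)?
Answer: -139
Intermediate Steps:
R(J) = 0 (R(J) = -15*0 = 0)
-139 + R(-5)*(-94) = -139 + 0*(-94) = -139 + 0 = -139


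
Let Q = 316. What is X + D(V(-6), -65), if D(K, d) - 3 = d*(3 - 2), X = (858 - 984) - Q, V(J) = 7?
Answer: -504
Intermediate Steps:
X = -442 (X = (858 - 984) - 1*316 = -126 - 316 = -442)
D(K, d) = 3 + d (D(K, d) = 3 + d*(3 - 2) = 3 + d*1 = 3 + d)
X + D(V(-6), -65) = -442 + (3 - 65) = -442 - 62 = -504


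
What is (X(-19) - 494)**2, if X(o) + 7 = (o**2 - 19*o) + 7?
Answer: 51984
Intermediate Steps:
X(o) = o**2 - 19*o (X(o) = -7 + ((o**2 - 19*o) + 7) = -7 + (7 + o**2 - 19*o) = o**2 - 19*o)
(X(-19) - 494)**2 = (-19*(-19 - 19) - 494)**2 = (-19*(-38) - 494)**2 = (722 - 494)**2 = 228**2 = 51984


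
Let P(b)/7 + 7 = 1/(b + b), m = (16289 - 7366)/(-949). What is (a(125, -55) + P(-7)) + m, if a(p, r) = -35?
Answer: -178227/1898 ≈ -93.903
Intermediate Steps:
m = -8923/949 (m = 8923*(-1/949) = -8923/949 ≈ -9.4025)
P(b) = -49 + 7/(2*b) (P(b) = -49 + 7/(b + b) = -49 + 7/((2*b)) = -49 + 7*(1/(2*b)) = -49 + 7/(2*b))
(a(125, -55) + P(-7)) + m = (-35 + (-49 + (7/2)/(-7))) - 8923/949 = (-35 + (-49 + (7/2)*(-⅐))) - 8923/949 = (-35 + (-49 - ½)) - 8923/949 = (-35 - 99/2) - 8923/949 = -169/2 - 8923/949 = -178227/1898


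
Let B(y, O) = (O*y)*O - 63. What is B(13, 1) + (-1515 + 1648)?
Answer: 83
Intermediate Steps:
B(y, O) = -63 + y*O**2 (B(y, O) = y*O**2 - 63 = -63 + y*O**2)
B(13, 1) + (-1515 + 1648) = (-63 + 13*1**2) + (-1515 + 1648) = (-63 + 13*1) + 133 = (-63 + 13) + 133 = -50 + 133 = 83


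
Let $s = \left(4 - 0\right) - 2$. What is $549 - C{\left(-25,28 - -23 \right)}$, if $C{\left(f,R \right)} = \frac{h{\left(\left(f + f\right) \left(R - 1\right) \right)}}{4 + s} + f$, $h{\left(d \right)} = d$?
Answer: $\frac{2972}{3} \approx 990.67$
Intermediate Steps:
$s = 2$ ($s = \left(4 + 0\right) - 2 = 4 - 2 = 2$)
$C{\left(f,R \right)} = f + \frac{f \left(-1 + R\right)}{3}$ ($C{\left(f,R \right)} = \frac{\left(f + f\right) \left(R - 1\right)}{4 + 2} + f = \frac{2 f \left(-1 + R\right)}{6} + f = \frac{f \left(-1 + R\right)}{3} + f = f + \frac{f \left(-1 + R\right)}{3}$)
$549 - C{\left(-25,28 - -23 \right)} = 549 - \frac{1}{3} \left(-25\right) \left(2 + \left(28 - -23\right)\right) = 549 - \frac{1}{3} \left(-25\right) \left(2 + \left(28 + 23\right)\right) = 549 - \frac{1}{3} \left(-25\right) \left(2 + 51\right) = 549 - \frac{1}{3} \left(-25\right) 53 = 549 - - \frac{1325}{3} = 549 + \frac{1325}{3} = \frac{2972}{3}$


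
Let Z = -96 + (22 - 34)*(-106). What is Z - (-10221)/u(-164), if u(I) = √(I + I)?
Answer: 1176 - 10221*I*√82/164 ≈ 1176.0 - 564.36*I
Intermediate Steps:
u(I) = √2*√I (u(I) = √(2*I) = √2*√I)
Z = 1176 (Z = -96 - 12*(-106) = -96 + 1272 = 1176)
Z - (-10221)/u(-164) = 1176 - (-10221)/(√2*√(-164)) = 1176 - (-10221)/(√2*(2*I*√41)) = 1176 - (-10221)/(2*I*√82) = 1176 - (-10221)*(-I*√82/164) = 1176 - 10221*I*√82/164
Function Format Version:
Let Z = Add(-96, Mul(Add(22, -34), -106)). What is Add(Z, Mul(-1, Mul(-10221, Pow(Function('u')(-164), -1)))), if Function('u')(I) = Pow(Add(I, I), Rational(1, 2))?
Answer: Add(1176, Mul(Rational(-10221, 164), I, Pow(82, Rational(1, 2)))) ≈ Add(1176.0, Mul(-564.36, I))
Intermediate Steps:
Function('u')(I) = Mul(Pow(2, Rational(1, 2)), Pow(I, Rational(1, 2))) (Function('u')(I) = Pow(Mul(2, I), Rational(1, 2)) = Mul(Pow(2, Rational(1, 2)), Pow(I, Rational(1, 2))))
Z = 1176 (Z = Add(-96, Mul(-12, -106)) = Add(-96, 1272) = 1176)
Add(Z, Mul(-1, Mul(-10221, Pow(Function('u')(-164), -1)))) = Add(1176, Mul(-1, Mul(-10221, Pow(Mul(Pow(2, Rational(1, 2)), Pow(-164, Rational(1, 2))), -1)))) = Add(1176, Mul(-1, Mul(-10221, Pow(Mul(Pow(2, Rational(1, 2)), Mul(2, I, Pow(41, Rational(1, 2)))), -1)))) = Add(1176, Mul(-1, Mul(-10221, Pow(Mul(2, I, Pow(82, Rational(1, 2))), -1)))) = Add(1176, Mul(-1, Mul(-10221, Mul(Rational(-1, 164), I, Pow(82, Rational(1, 2)))))) = Add(1176, Mul(-1, Mul(Rational(10221, 164), I, Pow(82, Rational(1, 2))))) = Add(1176, Mul(Rational(-10221, 164), I, Pow(82, Rational(1, 2))))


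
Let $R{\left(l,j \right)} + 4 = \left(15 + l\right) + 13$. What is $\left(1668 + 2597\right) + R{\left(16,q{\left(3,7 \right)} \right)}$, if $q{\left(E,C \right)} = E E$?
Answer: $4305$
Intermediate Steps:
$q{\left(E,C \right)} = E^{2}$
$R{\left(l,j \right)} = 24 + l$ ($R{\left(l,j \right)} = -4 + \left(\left(15 + l\right) + 13\right) = -4 + \left(28 + l\right) = 24 + l$)
$\left(1668 + 2597\right) + R{\left(16,q{\left(3,7 \right)} \right)} = \left(1668 + 2597\right) + \left(24 + 16\right) = 4265 + 40 = 4305$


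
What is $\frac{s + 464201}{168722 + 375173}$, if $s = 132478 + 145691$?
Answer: $\frac{148474}{108779} \approx 1.3649$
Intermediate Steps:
$s = 278169$
$\frac{s + 464201}{168722 + 375173} = \frac{278169 + 464201}{168722 + 375173} = \frac{742370}{543895} = 742370 \cdot \frac{1}{543895} = \frac{148474}{108779}$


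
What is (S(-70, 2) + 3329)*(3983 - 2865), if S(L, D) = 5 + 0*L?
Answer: 3727412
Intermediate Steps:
S(L, D) = 5 (S(L, D) = 5 + 0 = 5)
(S(-70, 2) + 3329)*(3983 - 2865) = (5 + 3329)*(3983 - 2865) = 3334*1118 = 3727412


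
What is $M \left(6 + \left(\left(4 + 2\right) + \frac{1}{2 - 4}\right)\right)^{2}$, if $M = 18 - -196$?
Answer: $\frac{56603}{2} \approx 28302.0$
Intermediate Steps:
$M = 214$ ($M = 18 + 196 = 214$)
$M \left(6 + \left(\left(4 + 2\right) + \frac{1}{2 - 4}\right)\right)^{2} = 214 \left(6 + \left(\left(4 + 2\right) + \frac{1}{2 - 4}\right)\right)^{2} = 214 \left(6 + \left(6 + \frac{1}{-2}\right)\right)^{2} = 214 \left(6 + \left(6 - \frac{1}{2}\right)\right)^{2} = 214 \left(6 + \frac{11}{2}\right)^{2} = 214 \left(\frac{23}{2}\right)^{2} = 214 \cdot \frac{529}{4} = \frac{56603}{2}$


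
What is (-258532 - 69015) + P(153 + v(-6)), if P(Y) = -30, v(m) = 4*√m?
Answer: -327577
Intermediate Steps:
(-258532 - 69015) + P(153 + v(-6)) = (-258532 - 69015) - 30 = -327547 - 30 = -327577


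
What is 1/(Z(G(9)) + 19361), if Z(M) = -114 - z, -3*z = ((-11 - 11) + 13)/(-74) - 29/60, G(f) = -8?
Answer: 6660/128184217 ≈ 5.1956e-5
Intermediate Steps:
z = 803/6660 (z = -(((-11 - 11) + 13)/(-74) - 29/60)/3 = -((-22 + 13)*(-1/74) - 29*1/60)/3 = -(-9*(-1/74) - 29/60)/3 = -(9/74 - 29/60)/3 = -⅓*(-803/2220) = 803/6660 ≈ 0.12057)
Z(M) = -760043/6660 (Z(M) = -114 - 1*803/6660 = -114 - 803/6660 = -760043/6660)
1/(Z(G(9)) + 19361) = 1/(-760043/6660 + 19361) = 1/(128184217/6660) = 6660/128184217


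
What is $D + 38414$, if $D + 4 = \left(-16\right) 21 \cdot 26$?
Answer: $29674$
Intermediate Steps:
$D = -8740$ ($D = -4 + \left(-16\right) 21 \cdot 26 = -4 - 8736 = -8740$)
$D + 38414 = -8740 + 38414 = 29674$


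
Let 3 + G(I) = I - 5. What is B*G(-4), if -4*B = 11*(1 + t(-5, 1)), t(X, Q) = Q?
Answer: 66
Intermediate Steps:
G(I) = -8 + I (G(I) = -3 + (I - 5) = -3 + (-5 + I) = -8 + I)
B = -11/2 (B = -11*(1 + 1)/4 = -11*2/4 = -1/4*22 = -11/2 ≈ -5.5000)
B*G(-4) = -11*(-8 - 4)/2 = -11/2*(-12) = 66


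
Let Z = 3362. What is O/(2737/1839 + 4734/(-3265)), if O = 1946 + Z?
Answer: 31871010180/230479 ≈ 1.3828e+5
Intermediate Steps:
O = 5308 (O = 1946 + 3362 = 5308)
O/(2737/1839 + 4734/(-3265)) = 5308/(2737/1839 + 4734/(-3265)) = 5308/(2737*(1/1839) + 4734*(-1/3265)) = 5308/(2737/1839 - 4734/3265) = 5308/(230479/6004335) = 5308*(6004335/230479) = 31871010180/230479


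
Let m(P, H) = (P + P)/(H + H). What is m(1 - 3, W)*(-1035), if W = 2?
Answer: 1035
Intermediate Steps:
m(P, H) = P/H (m(P, H) = (2*P)/((2*H)) = (2*P)*(1/(2*H)) = P/H)
m(1 - 3, W)*(-1035) = ((1 - 3)/2)*(-1035) = -2*1/2*(-1035) = -1*(-1035) = 1035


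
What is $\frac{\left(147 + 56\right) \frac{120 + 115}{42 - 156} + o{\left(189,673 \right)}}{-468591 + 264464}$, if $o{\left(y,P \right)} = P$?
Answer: $- \frac{29017}{23270478} \approx -0.0012469$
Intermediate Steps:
$\frac{\left(147 + 56\right) \frac{120 + 115}{42 - 156} + o{\left(189,673 \right)}}{-468591 + 264464} = \frac{\left(147 + 56\right) \frac{120 + 115}{42 - 156} + 673}{-468591 + 264464} = \frac{203 \frac{235}{-114} + 673}{-204127} = \left(203 \cdot 235 \left(- \frac{1}{114}\right) + 673\right) \left(- \frac{1}{204127}\right) = \left(203 \left(- \frac{235}{114}\right) + 673\right) \left(- \frac{1}{204127}\right) = \left(- \frac{47705}{114} + 673\right) \left(- \frac{1}{204127}\right) = \frac{29017}{114} \left(- \frac{1}{204127}\right) = - \frac{29017}{23270478}$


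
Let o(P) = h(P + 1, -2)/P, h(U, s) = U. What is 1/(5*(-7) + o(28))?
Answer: -28/951 ≈ -0.029443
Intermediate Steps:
o(P) = (1 + P)/P (o(P) = (P + 1)/P = (1 + P)/P)
1/(5*(-7) + o(28)) = 1/(5*(-7) + (1 + 28)/28) = 1/(-35 + (1/28)*29) = 1/(-35 + 29/28) = 1/(-951/28) = -28/951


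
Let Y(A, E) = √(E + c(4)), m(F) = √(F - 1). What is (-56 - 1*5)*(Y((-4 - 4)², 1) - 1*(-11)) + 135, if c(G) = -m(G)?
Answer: -536 - 61*√(1 - √3) ≈ -536.0 - 52.192*I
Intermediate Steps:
m(F) = √(-1 + F)
c(G) = -√(-1 + G)
Y(A, E) = √(E - √3) (Y(A, E) = √(E - √(-1 + 4)) = √(E - √3))
(-56 - 1*5)*(Y((-4 - 4)², 1) - 1*(-11)) + 135 = (-56 - 1*5)*(√(1 - √3) - 1*(-11)) + 135 = (-56 - 5)*(√(1 - √3) + 11) + 135 = -61*(11 + √(1 - √3)) + 135 = (-671 - 61*√(1 - √3)) + 135 = -536 - 61*√(1 - √3)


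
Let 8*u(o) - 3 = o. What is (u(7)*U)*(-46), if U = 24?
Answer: -1380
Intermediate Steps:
u(o) = 3/8 + o/8
(u(7)*U)*(-46) = ((3/8 + (1/8)*7)*24)*(-46) = ((3/8 + 7/8)*24)*(-46) = ((5/4)*24)*(-46) = 30*(-46) = -1380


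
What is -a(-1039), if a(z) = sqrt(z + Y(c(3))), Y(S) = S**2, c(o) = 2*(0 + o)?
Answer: -I*sqrt(1003) ≈ -31.67*I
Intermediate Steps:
c(o) = 2*o
a(z) = sqrt(36 + z) (a(z) = sqrt(z + (2*3)**2) = sqrt(z + 6**2) = sqrt(z + 36) = sqrt(36 + z))
-a(-1039) = -sqrt(36 - 1039) = -sqrt(-1003) = -I*sqrt(1003)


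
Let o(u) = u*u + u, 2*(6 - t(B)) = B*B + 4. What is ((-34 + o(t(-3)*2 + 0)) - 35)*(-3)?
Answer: 207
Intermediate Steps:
t(B) = 4 - B²/2 (t(B) = 6 - (B*B + 4)/2 = 6 - (B² + 4)/2 = 6 - (4 + B²)/2 = 6 + (-2 - B²/2) = 4 - B²/2)
o(u) = u + u² (o(u) = u² + u = u + u²)
((-34 + o(t(-3)*2 + 0)) - 35)*(-3) = ((-34 + ((4 - ½*(-3)²)*2 + 0)*(1 + ((4 - ½*(-3)²)*2 + 0))) - 35)*(-3) = ((-34 + ((4 - ½*9)*2 + 0)*(1 + ((4 - ½*9)*2 + 0))) - 35)*(-3) = ((-34 + ((4 - 9/2)*2 + 0)*(1 + ((4 - 9/2)*2 + 0))) - 35)*(-3) = ((-34 + (-½*2 + 0)*(1 + (-½*2 + 0))) - 35)*(-3) = ((-34 + (-1 + 0)*(1 + (-1 + 0))) - 35)*(-3) = ((-34 - (1 - 1)) - 35)*(-3) = ((-34 - 1*0) - 35)*(-3) = ((-34 + 0) - 35)*(-3) = (-34 - 35)*(-3) = -69*(-3) = 207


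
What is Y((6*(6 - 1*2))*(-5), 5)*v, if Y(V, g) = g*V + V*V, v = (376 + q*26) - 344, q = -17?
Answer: -5658000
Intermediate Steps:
v = -410 (v = (376 - 17*26) - 344 = (376 - 442) - 344 = -66 - 344 = -410)
Y(V, g) = V² + V*g (Y(V, g) = V*g + V² = V² + V*g)
Y((6*(6 - 1*2))*(-5), 5)*v = (((6*(6 - 1*2))*(-5))*((6*(6 - 1*2))*(-5) + 5))*(-410) = (((6*(6 - 2))*(-5))*((6*(6 - 2))*(-5) + 5))*(-410) = (((6*4)*(-5))*((6*4)*(-5) + 5))*(-410) = ((24*(-5))*(24*(-5) + 5))*(-410) = -120*(-120 + 5)*(-410) = -120*(-115)*(-410) = 13800*(-410) = -5658000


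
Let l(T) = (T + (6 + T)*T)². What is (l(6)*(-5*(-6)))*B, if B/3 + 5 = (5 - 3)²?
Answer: -547560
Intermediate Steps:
l(T) = (T + T*(6 + T))²
B = -3 (B = -15 + 3*(5 - 3)² = -15 + 3*2² = -15 + 3*4 = -15 + 12 = -3)
(l(6)*(-5*(-6)))*B = ((6²*(7 + 6)²)*(-5*(-6)))*(-3) = ((36*13²)*30)*(-3) = ((36*169)*30)*(-3) = (6084*30)*(-3) = 182520*(-3) = -547560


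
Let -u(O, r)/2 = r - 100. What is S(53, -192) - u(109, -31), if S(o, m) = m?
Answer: -454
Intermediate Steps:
u(O, r) = 200 - 2*r (u(O, r) = -2*(r - 100) = -2*(-100 + r) = 200 - 2*r)
S(53, -192) - u(109, -31) = -192 - (200 - 2*(-31)) = -192 - (200 + 62) = -192 - 1*262 = -192 - 262 = -454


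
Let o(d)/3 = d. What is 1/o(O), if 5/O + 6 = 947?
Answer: 941/15 ≈ 62.733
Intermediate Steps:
O = 5/941 (O = 5/(-6 + 947) = 5/941 ≈ 0.0053135)
o(d) = 3*d
1/o(O) = 1/(3*(5/941)) = 1/(15/941) = 941/15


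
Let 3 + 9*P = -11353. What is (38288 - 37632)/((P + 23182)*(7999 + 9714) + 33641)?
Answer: 5904/3494758835 ≈ 1.6894e-6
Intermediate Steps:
P = -11356/9 (P = -⅓ + (⅑)*(-11353) = -⅓ - 11353/9 = -11356/9 ≈ -1261.8)
(38288 - 37632)/((P + 23182)*(7999 + 9714) + 33641) = (38288 - 37632)/((-11356/9 + 23182)*(7999 + 9714) + 33641) = 656/((197282/9)*17713 + 33641) = 656/(3494456066/9 + 33641) = 656/(3494758835/9) = 656*(9/3494758835) = 5904/3494758835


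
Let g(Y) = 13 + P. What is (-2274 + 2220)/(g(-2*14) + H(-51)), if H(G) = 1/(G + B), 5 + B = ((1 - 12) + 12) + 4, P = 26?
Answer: -1377/994 ≈ -1.3853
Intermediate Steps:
B = 0 (B = -5 + (((1 - 12) + 12) + 4) = -5 + ((-11 + 12) + 4) = -5 + (1 + 4) = -5 + 5 = 0)
H(G) = 1/G (H(G) = 1/(G + 0) = 1/G)
g(Y) = 39 (g(Y) = 13 + 26 = 39)
(-2274 + 2220)/(g(-2*14) + H(-51)) = (-2274 + 2220)/(39 + 1/(-51)) = -54/(39 - 1/51) = -54/1988/51 = -54*51/1988 = -1377/994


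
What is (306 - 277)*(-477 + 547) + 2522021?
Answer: 2524051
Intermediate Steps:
(306 - 277)*(-477 + 547) + 2522021 = 29*70 + 2522021 = 2030 + 2522021 = 2524051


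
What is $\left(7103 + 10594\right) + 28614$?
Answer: $46311$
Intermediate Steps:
$\left(7103 + 10594\right) + 28614 = 17697 + 28614 = 46311$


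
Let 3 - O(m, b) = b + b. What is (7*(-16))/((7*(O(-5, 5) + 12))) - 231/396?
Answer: -227/60 ≈ -3.7833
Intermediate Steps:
O(m, b) = 3 - 2*b (O(m, b) = 3 - (b + b) = 3 - 2*b)
(7*(-16))/((7*(O(-5, 5) + 12))) - 231/396 = (7*(-16))/((7*((3 - 2*5) + 12))) - 231/396 = -112*1/(7*((3 - 10) + 12)) - 231*1/396 = -112*1/(7*(-7 + 12)) - 7/12 = -112/(7*5) - 7/12 = -112/35 - 7/12 = -112*1/35 - 7/12 = -16/5 - 7/12 = -227/60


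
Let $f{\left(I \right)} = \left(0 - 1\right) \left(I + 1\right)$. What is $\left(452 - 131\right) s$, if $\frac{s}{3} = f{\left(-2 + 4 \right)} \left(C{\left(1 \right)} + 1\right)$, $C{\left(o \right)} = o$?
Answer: $-5778$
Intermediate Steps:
$f{\left(I \right)} = -1 - I$ ($f{\left(I \right)} = - (1 + I) = -1 - I$)
$s = -18$ ($s = 3 \left(-1 - \left(-2 + 4\right)\right) \left(1 + 1\right) = 3 \left(-1 - 2\right) 2 = 3 \left(\left(-3\right) 2\right) = 3 \left(-6\right) = -18$)
$\left(452 - 131\right) s = \left(452 - 131\right) \left(-18\right) = 321 \left(-18\right) = -5778$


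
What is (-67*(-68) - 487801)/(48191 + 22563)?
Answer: -483245/70754 ≈ -6.8299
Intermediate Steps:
(-67*(-68) - 487801)/(48191 + 22563) = (4556 - 487801)/70754 = -483245*1/70754 = -483245/70754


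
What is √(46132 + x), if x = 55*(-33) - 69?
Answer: 2*√11062 ≈ 210.35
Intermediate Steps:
x = -1884 (x = -1815 - 69 = -1884)
√(46132 + x) = √(46132 - 1884) = √44248 = 2*√11062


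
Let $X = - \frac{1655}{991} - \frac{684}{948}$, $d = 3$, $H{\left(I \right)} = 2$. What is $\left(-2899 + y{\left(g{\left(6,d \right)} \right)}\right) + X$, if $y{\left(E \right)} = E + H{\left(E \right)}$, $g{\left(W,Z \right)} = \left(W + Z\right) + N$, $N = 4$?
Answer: $- \frac{225972708}{78289} \approx -2886.4$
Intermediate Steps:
$g{\left(W,Z \right)} = 4 + W + Z$ ($g{\left(W,Z \right)} = \left(W + Z\right) + 4 = 4 + W + Z$)
$y{\left(E \right)} = 2 + E$ ($y{\left(E \right)} = E + 2 = 2 + E$)
$X = - \frac{187232}{78289}$ ($X = \left(-1655\right) \frac{1}{991} - \frac{57}{79} = - \frac{1655}{991} - \frac{57}{79} = - \frac{187232}{78289} \approx -2.3915$)
$\left(-2899 + y{\left(g{\left(6,d \right)} \right)}\right) + X = \left(-2899 + \left(2 + \left(4 + 6 + 3\right)\right)\right) - \frac{187232}{78289} = \left(-2899 + \left(2 + 13\right)\right) - \frac{187232}{78289} = \left(-2899 + 15\right) - \frac{187232}{78289} = -2884 - \frac{187232}{78289} = - \frac{225972708}{78289}$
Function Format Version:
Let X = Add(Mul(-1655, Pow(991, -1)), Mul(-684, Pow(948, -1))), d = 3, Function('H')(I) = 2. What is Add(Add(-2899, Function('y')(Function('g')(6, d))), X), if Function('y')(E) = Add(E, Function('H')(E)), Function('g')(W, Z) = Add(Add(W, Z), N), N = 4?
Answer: Rational(-225972708, 78289) ≈ -2886.4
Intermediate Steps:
Function('g')(W, Z) = Add(4, W, Z) (Function('g')(W, Z) = Add(Add(W, Z), 4) = Add(4, W, Z))
Function('y')(E) = Add(2, E) (Function('y')(E) = Add(E, 2) = Add(2, E))
X = Rational(-187232, 78289) (X = Add(Mul(-1655, Rational(1, 991)), Mul(-684, Rational(1, 948))) = Add(Rational(-1655, 991), Rational(-57, 79)) = Rational(-187232, 78289) ≈ -2.3915)
Add(Add(-2899, Function('y')(Function('g')(6, d))), X) = Add(Add(-2899, Add(2, Add(4, 6, 3))), Rational(-187232, 78289)) = Add(Add(-2899, Add(2, 13)), Rational(-187232, 78289)) = Add(Add(-2899, 15), Rational(-187232, 78289)) = Add(-2884, Rational(-187232, 78289)) = Rational(-225972708, 78289)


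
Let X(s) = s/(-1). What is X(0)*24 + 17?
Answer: 17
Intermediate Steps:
X(s) = -s (X(s) = s*(-1) = -s)
X(0)*24 + 17 = -1*0*24 + 17 = 0*24 + 17 = 0 + 17 = 17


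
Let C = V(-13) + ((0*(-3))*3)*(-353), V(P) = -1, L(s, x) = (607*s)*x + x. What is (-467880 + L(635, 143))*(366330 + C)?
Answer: 20020208813442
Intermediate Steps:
L(s, x) = x + 607*s*x (L(s, x) = 607*s*x + x = x + 607*s*x)
C = -1 (C = -1 + ((0*(-3))*3)*(-353) = -1 + (0*3)*(-353) = -1 + 0*(-353) = -1 + 0 = -1)
(-467880 + L(635, 143))*(366330 + C) = (-467880 + 143*(1 + 607*635))*(366330 - 1) = (-467880 + 143*(1 + 385445))*366329 = (-467880 + 143*385446)*366329 = (-467880 + 55118778)*366329 = 54650898*366329 = 20020208813442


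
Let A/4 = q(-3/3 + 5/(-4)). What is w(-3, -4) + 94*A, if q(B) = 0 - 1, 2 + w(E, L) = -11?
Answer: -389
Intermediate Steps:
w(E, L) = -13 (w(E, L) = -2 - 11 = -13)
q(B) = -1
A = -4 (A = 4*(-1) = -4)
w(-3, -4) + 94*A = -13 + 94*(-4) = -13 - 376 = -389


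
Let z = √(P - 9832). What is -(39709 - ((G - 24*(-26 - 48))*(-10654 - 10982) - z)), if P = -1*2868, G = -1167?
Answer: -13216033 - 10*I*√127 ≈ -1.3216e+7 - 112.69*I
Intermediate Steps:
P = -2868
z = 10*I*√127 (z = √(-2868 - 9832) = √(-12700) = 10*I*√127 ≈ 112.69*I)
-(39709 - ((G - 24*(-26 - 48))*(-10654 - 10982) - z)) = -(39709 - ((-1167 - 24*(-26 - 48))*(-10654 - 10982) - 10*I*√127)) = -(39709 - ((-1167 - 24*(-74))*(-21636) - 10*I*√127)) = -(39709 - ((-1167 + 1776)*(-21636) - 10*I*√127)) = -(39709 - (609*(-21636) - 10*I*√127)) = -(39709 - (-13176324 - 10*I*√127)) = -(39709 + (13176324 + 10*I*√127)) = -(13216033 + 10*I*√127) = -13216033 - 10*I*√127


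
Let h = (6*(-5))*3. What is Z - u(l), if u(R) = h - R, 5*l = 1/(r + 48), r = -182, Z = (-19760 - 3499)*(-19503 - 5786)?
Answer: 394091950469/670 ≈ 5.8820e+8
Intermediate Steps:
Z = 588196851 (Z = -23259*(-25289) = 588196851)
h = -90 (h = -30*3 = -90)
l = -1/670 (l = 1/(5*(-182 + 48)) = (⅕)/(-134) = (⅕)*(-1/134) = -1/670 ≈ -0.0014925)
u(R) = -90 - R
Z - u(l) = 588196851 - (-90 - 1*(-1/670)) = 588196851 - (-90 + 1/670) = 588196851 - 1*(-60299/670) = 588196851 + 60299/670 = 394091950469/670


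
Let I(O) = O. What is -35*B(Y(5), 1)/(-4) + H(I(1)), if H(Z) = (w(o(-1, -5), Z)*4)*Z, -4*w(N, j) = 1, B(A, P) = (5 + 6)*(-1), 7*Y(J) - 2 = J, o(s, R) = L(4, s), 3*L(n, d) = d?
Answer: -389/4 ≈ -97.250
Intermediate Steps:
L(n, d) = d/3
o(s, R) = s/3
Y(J) = 2/7 + J/7
B(A, P) = -11 (B(A, P) = 11*(-1) = -11)
w(N, j) = -¼ (w(N, j) = -¼*1 = -¼)
H(Z) = -Z (H(Z) = (-¼*4)*Z = -Z)
-35*B(Y(5), 1)/(-4) + H(I(1)) = -(-385)/(-4) - 1*1 = -(-385)*(-1)/4 - 1 = -35*11/4 - 1 = -385/4 - 1 = -389/4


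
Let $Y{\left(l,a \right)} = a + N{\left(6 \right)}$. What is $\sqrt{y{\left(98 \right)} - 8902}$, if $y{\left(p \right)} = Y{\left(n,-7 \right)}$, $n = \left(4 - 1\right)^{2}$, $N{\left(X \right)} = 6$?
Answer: $i \sqrt{8903} \approx 94.356 i$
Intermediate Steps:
$n = 9$ ($n = 3^{2} = 9$)
$Y{\left(l,a \right)} = 6 + a$ ($Y{\left(l,a \right)} = a + 6 = 6 + a$)
$y{\left(p \right)} = -1$ ($y{\left(p \right)} = 6 - 7 = -1$)
$\sqrt{y{\left(98 \right)} - 8902} = \sqrt{-1 - 8902} = \sqrt{-8903} = i \sqrt{8903}$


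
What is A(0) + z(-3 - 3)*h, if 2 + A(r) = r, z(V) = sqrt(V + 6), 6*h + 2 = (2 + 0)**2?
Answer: -2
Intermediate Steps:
h = 1/3 (h = -1/3 + (2 + 0)**2/6 = -1/3 + (1/6)*2**2 = -1/3 + (1/6)*4 = -1/3 + 2/3 = 1/3 ≈ 0.33333)
z(V) = sqrt(6 + V)
A(r) = -2 + r
A(0) + z(-3 - 3)*h = (-2 + 0) + sqrt(6 + (-3 - 3))*(1/3) = -2 + sqrt(6 - 6)*(1/3) = -2 + sqrt(0)*(1/3) = -2 + 0*(1/3) = -2 + 0 = -2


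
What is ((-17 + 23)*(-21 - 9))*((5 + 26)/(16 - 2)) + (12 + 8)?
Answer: -2650/7 ≈ -378.57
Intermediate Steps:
((-17 + 23)*(-21 - 9))*((5 + 26)/(16 - 2)) + (12 + 8) = (6*(-30))*(31/14) + 20 = -5580/14 + 20 = -180*31/14 + 20 = -2790/7 + 20 = -2650/7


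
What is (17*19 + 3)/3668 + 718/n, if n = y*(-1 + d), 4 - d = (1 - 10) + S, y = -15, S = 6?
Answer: -651071/82530 ≈ -7.8889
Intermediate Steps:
d = 7 (d = 4 - ((1 - 10) + 6) = 4 - (-9 + 6) = 4 - 1*(-3) = 4 + 3 = 7)
n = -90 (n = -15*(-1 + 7) = -15*6 = -90)
(17*19 + 3)/3668 + 718/n = (17*19 + 3)/3668 + 718/(-90) = (323 + 3)*(1/3668) + 718*(-1/90) = 326*(1/3668) - 359/45 = 163/1834 - 359/45 = -651071/82530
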